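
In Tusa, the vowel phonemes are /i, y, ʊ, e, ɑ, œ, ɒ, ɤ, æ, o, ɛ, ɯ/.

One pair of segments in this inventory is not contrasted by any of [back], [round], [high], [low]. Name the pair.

e, ɛ

On the given features, /e/ and /ɛ/ have an identical profile: [-back], [-round], [-high], [-low]. No other two segments in the inventory coincide on all 4 features. (They do differ in [tense], which is not among the given features.)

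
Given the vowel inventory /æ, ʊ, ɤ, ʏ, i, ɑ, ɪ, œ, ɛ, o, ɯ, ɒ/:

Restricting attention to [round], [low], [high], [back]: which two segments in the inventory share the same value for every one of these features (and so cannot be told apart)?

i, ɪ

Both /i/ and /ɪ/ are [−round], [−low], [+high], [−back]. Since the list omits [tense] — which does distinguish the high front unrounded tense vowel from the high front unrounded lax vowel — this pair collapses; all other pairs remain distinct.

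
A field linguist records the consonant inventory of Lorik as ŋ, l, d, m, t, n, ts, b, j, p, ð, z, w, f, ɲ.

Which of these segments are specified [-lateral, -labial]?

ŋ, d, t, n, ts, j, ð, z, ɲ

Eliminate segments failing any feature: /l/ is [+lateral]; /m, b, p, w, f/ are [+labial]. The remaining /ŋ, d, t, n, ts, j, ð, z, ɲ/ satisfy [-lateral], [-labial].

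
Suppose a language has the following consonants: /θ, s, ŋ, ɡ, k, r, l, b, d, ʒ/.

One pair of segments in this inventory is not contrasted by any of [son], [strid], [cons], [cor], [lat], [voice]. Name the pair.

/ɡ/ (voiced velar stop) and /b/ (voiced bilabial stop) are both [−sonorant], [−strident], [+consonantal], [−coronal], [−lateral], [+voice], so none of the listed features separates them. (They do differ in [labial] and [dorsal], which are not among the given features.) Every other pair in the inventory differs on at least one listed feature.

ɡ, b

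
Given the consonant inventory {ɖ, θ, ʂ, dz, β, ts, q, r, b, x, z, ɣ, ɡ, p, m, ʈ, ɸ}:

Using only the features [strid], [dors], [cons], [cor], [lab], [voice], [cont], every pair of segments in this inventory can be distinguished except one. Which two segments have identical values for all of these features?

On the given features, /m/ and /b/ have an identical profile: [−strident], [−dorsal], [+consonantal], [−coronal], [+labial], [+voice], [−continuant]. No other two segments in the inventory coincide on all 7 features. (They do differ in [sonorant] and [nasal], which are not among the given features.)

m, b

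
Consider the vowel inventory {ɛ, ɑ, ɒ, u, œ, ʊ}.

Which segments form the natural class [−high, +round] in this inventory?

ɒ, œ

Checking each segment against [−high], [+round]: /ɒ/ (low back rounded vowel), /œ/ (mid front rounded lax vowel) satisfy every feature; every other segment in the inventory fails at least one.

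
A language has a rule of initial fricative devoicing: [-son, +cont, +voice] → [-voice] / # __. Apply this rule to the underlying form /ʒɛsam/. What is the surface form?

[ʃɛsam]

The only segment in the rule's environment that also matches [-son, +cont, +voice] is /ʒ/. Applying [-voice] turns the voiced postalveolar fricative into /ʃ/ (voiceless postalveolar fricative), giving [ʃɛsam].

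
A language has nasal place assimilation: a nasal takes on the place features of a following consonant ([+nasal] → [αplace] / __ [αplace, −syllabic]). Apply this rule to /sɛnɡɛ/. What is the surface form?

[sɛŋɡɛ]

The only nasal preceding a consonant is /n/ before /ɡ/. /ɡ/ is [+dorsal], so /n/ → /ŋ/, giving [sɛŋɡɛ].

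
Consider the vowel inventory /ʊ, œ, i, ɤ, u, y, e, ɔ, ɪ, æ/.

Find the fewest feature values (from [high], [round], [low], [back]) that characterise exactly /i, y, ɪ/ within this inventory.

[+high, −back]

The class [+high], [−back] has exactly /i, y, ɪ/ as its extension in this inventory. No smaller conjunction from the listed features achieves this: [−back] alone would also admit /œ, e, æ/; [+high] alone would also admit /ʊ, u/; and checking the remaining single features turns up none with this extension.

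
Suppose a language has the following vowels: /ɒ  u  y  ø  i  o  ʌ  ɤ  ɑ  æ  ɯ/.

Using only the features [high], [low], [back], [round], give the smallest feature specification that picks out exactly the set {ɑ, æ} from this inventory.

[+low, −round]

Every target segment is [+low], [−round]; each remaining inventory member fails at least one of these. Each conjunct is needed — [−round] alone would also admit /i, ʌ, ɤ, ɯ/; [+low] alone would also admit /ɒ/ — and no other single listed feature has exactly this extension, so two is the minimum.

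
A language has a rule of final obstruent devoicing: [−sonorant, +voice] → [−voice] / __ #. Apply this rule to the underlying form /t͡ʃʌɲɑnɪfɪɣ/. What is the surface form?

The only segment in the rule's environment that also matches [−sonorant, +voice] is /ɣ/. Applying [−voice] turns the voiced velar fricative into /x/ (voiceless velar fricative), giving [t͡ʃʌɲɑnɪfɪx].

[t͡ʃʌɲɑnɪfɪx]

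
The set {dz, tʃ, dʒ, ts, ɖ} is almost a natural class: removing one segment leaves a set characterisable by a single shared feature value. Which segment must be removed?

ɖ

/dz, dʒ, tʃ, ts/ are all [+delayed release], but /ɖ/ (voiced retroflex stop) is [−delayed release]. No other single segment can be removed to leave a set sharing one feature value that the removed segment lacks, so /ɖ/ is the odd one out.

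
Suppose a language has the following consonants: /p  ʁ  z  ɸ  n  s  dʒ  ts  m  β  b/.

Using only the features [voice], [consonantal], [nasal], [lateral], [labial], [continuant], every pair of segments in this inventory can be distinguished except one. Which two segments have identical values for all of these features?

z, ʁ

On the given features, /z/ and /ʁ/ have an identical profile: [+voice], [+consonantal], [−nasal], [−lateral], [−labial], [+continuant]. No other two segments in the inventory coincide on all 6 features. (They do differ in [coronal] and [dorsal], which are not among the given features.)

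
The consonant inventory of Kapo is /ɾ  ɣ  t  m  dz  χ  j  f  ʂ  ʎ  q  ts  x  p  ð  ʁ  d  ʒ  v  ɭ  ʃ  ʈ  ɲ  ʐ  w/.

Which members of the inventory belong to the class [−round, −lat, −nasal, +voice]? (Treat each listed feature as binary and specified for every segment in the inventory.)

ɾ, ɣ, dz, j, ð, ʁ, d, ʒ, v, ʐ

Eliminate segments failing any feature: /t, χ, f, ʂ, q, ts, x, p, ʃ, ʈ/ are [−voice]; /m, ɲ/ are [+nasal]; /ʎ, ɭ/ are [+lateral]; /w/ is [+round]. The remaining /ɾ, ɣ, dz, j, ð, ʁ, d, ʒ, v, ʐ/ satisfy [−round], [−lateral], [−nasal], [+voice].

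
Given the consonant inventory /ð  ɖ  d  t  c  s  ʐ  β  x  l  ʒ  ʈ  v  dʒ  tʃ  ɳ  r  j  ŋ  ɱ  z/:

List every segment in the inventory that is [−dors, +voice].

ð, ɖ, d, ʐ, β, l, ʒ, v, dʒ, ɳ, r, ɱ, z

Checking each segment against [−dorsal], [+voice]: /ð/ (voiced dental fricative), /ɖ/ (voiced retroflex stop), /d/ (voiced alveolar stop), /ʐ/ (voiced retroflex fricative), /β/ (voiced bilabial fricative), /l/ (alveolar lateral approximant), among others, satisfy every feature; every other segment in the inventory fails at least one.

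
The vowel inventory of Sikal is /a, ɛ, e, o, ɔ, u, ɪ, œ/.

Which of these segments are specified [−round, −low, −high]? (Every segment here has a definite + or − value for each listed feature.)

Checking each segment against [−round], [−low], [−high]: /ɛ/ (mid front unrounded lax vowel), /e/ (mid front unrounded tense vowel) satisfy every feature; every other segment in the inventory fails at least one.

ɛ, e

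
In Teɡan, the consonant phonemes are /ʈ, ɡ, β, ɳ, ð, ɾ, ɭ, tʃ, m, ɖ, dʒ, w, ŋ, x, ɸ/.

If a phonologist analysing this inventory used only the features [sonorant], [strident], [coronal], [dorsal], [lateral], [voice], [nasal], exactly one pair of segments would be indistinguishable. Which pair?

ɖ, ð

Both /ɖ/ and /ð/ are [−sonorant], [−strident], [+coronal], [−dorsal], [−lateral], [+voice], [−nasal]. Since the list omits [continuant], [anterior] and [distributed] — which do distinguish the voiced retroflex stop from the voiced dental fricative — this pair collapses; all other pairs remain distinct.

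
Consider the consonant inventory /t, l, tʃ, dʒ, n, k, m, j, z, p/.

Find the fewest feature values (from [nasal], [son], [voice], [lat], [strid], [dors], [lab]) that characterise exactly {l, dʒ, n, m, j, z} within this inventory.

[+voice]

Every target segment is [+voice] and no other inventory member is, so one feature is enough.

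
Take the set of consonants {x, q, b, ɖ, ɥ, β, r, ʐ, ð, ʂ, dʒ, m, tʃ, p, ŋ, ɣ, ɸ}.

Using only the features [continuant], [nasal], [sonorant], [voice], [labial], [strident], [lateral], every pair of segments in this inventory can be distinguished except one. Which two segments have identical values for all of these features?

On the given features, /ð/ and /ɣ/ have an identical profile: [+continuant], [−nasal], [−sonorant], [+voice], [−labial], [−strident], [−lateral]. No other two segments in the inventory coincide on all 7 features. (They do differ in [coronal] and [dorsal], which are not among the given features.)

ð, ɣ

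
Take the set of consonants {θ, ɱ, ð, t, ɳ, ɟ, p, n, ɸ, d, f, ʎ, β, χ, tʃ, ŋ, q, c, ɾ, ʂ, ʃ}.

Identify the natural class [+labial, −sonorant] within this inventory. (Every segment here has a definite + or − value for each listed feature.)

Eliminate segments failing any feature: /θ, ð, t, ɳ, ɟ, n, d, ʎ, χ, tʃ, ŋ, q, c, ɾ, ʂ, ʃ/ are [−labial]; /ɱ/ is [+sonorant]. The remaining /p, ɸ, f, β/ satisfy [+labial], [−sonorant].

p, ɸ, f, β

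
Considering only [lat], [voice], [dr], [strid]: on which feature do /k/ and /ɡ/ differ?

[voice]

/k/ is the voiceless velar stop and /ɡ/ is the voiced velar stop. Both are [−lateral], [−delayed release], [−strident]. /k/ is [−voice] while /ɡ/ is [+voice], so the distinguishing feature is [voice].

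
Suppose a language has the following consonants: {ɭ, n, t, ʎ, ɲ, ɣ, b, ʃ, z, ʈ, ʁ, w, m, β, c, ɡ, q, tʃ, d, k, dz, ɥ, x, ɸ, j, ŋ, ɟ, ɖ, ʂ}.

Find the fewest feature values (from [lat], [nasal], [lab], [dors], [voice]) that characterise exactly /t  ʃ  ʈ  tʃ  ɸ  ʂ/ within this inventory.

Every target segment is [-voice], [-dorsal]; each remaining inventory member fails at least one of these. Each conjunct is needed — [-dorsal] alone would also admit /ɭ, n, b, z, …/; [-voice] alone would also admit /c, q, k, x/ — and no other single listed feature has exactly this extension, so two is the minimum.

[-voice, -dors]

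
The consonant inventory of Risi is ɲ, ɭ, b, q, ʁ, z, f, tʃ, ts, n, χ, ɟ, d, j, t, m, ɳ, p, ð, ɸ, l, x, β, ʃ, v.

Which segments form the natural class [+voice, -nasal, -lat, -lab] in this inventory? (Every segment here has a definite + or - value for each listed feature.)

ʁ, z, ɟ, d, j, ð

Eliminate segments failing any feature: /ɲ, n, m, ɳ/ are [+nasal]; /ɭ, l/ are [+lateral]; /b, β, v/ are [+labial]; /q, f, tʃ, ts, χ, t, p, ɸ, x, ʃ/ are [-voice]. The remaining /ʁ, z, ɟ, d, j, ð/ satisfy [+voice], [-nasal], [-lateral], [-labial].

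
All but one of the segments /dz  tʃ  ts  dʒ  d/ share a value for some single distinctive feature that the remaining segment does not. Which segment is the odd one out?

/tʃ, dʒ, ts, dz/ are all [+delayed release], but /d/ (voiced alveolar stop) is [−delayed release]. No other single segment can be removed to leave a set sharing one feature value that the removed segment lacks, so /d/ is the odd one out.

d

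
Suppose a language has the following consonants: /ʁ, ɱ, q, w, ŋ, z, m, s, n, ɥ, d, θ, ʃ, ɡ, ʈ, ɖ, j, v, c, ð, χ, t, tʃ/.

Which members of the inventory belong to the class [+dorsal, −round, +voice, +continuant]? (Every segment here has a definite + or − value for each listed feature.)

ʁ, j

Among the inventory, the [+dorsal] segments are /ʁ, q, w, ŋ, ɥ, ɡ, j, c, χ/.
Then [−round] gives /ʁ, q, ŋ, ɡ, j, c, χ/.
Within that set, [+voice] gives /ʁ, ŋ, ɡ, j/.
Of those, [+continuant] leaves /ʁ, j/.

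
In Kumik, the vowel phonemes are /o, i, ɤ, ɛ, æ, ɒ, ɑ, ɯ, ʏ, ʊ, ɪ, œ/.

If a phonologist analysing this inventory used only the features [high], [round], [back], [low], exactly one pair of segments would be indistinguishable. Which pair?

ɪ, i

Both /ɪ/ and /i/ are [+high], [−round], [−back], [−low]. Since the list omits [tense] — which does distinguish the high front unrounded lax vowel from the high front unrounded tense vowel — this pair collapses; all other pairs remain distinct.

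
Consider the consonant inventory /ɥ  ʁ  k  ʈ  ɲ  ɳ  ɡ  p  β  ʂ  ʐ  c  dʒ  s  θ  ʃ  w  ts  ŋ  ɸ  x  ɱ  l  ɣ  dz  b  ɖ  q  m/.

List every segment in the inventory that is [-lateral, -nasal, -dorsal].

Checking each segment against [-lateral], [-nasal], [-dorsal]: /ʈ/ (voiceless retroflex stop), /p/ (voiceless bilabial stop), /β/ (voiced bilabial fricative), /ʂ/ (voiceless retroflex fricative), /ʐ/ (voiced retroflex fricative), /dʒ/ (voiced postalveolar affricate), among others, satisfy every feature; every other segment in the inventory fails at least one.

ʈ, p, β, ʂ, ʐ, dʒ, s, θ, ʃ, ts, ɸ, dz, b, ɖ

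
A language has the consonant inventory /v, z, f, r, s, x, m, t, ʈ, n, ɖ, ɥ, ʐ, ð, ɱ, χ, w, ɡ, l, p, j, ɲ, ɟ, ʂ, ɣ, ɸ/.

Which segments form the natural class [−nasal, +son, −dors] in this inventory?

Among the inventory, the [−nasal] segments are /v, z, f, r, s, x, t, ʈ, ɖ, ɥ, ʐ, ð, χ, w, ɡ, l, p, j, ɟ, ʂ, ɣ, ɸ/.
Among these, [+sonorant] gives /r, ɥ, w, l, j/.
Intersecting with [−dorsal] leaves /r, l/.

r, l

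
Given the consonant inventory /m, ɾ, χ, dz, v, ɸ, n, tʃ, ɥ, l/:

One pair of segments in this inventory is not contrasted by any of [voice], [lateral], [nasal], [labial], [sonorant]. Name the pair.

tʃ, χ

Both /tʃ/ and /χ/ are [−voice], [−lateral], [−nasal], [−labial], [−sonorant]. Since the list omits [continuant], [coronal] and [dorsal] — which do distinguish the voiceless postalveolar affricate from the voiceless uvular fricative — this pair collapses; all other pairs remain distinct.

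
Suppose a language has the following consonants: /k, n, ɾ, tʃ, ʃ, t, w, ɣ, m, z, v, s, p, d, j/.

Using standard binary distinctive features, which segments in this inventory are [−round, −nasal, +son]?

The [−round] segments are /k, n, ɾ, tʃ, ʃ, t, ɣ, m, z, v, s, p, d, j/.
Intersecting with [−nasal] gives /k, ɾ, tʃ, ʃ, t, ɣ, z, v, s, p, d, j/.
Intersecting with [+sonorant] leaves /ɾ, j/.

ɾ, j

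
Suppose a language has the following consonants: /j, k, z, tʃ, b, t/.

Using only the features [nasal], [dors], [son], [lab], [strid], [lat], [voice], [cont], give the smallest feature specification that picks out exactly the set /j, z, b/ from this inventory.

[+voice]

/j, z, b/ are exactly the [+voice] segments in the inventory, so a single feature suffices.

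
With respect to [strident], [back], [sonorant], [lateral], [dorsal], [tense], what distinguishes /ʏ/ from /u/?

/ʏ/ (high front rounded lax vowel) and /u/ (high back rounded tense vowel) agree on [-strident], [+sonorant], [-lateral], [+dorsal]. They differ on [back] (/ʏ/ [-], /u/ [+]), [tense] (/ʏ/ [-], /u/ [+]).

[back], [tense]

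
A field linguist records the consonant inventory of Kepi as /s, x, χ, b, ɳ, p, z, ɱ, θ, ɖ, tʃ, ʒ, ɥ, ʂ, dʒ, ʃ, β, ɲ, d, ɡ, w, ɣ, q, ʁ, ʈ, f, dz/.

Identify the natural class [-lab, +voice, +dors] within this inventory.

Among the inventory, the [-labial] segments are /s, x, χ, ɳ, z, θ, ɖ, tʃ, ʒ, ʂ, dʒ, ʃ, ɲ, d, ɡ, ɣ, q, ʁ, ʈ, dz/.
Of those, [+voice] gives /ɳ, z, ɖ, ʒ, dʒ, ɲ, d, ɡ, ɣ, ʁ, dz/.
Intersecting with [+dorsal] leaves /ɲ, ɡ, ɣ, ʁ/.

ɲ, ɡ, ɣ, ʁ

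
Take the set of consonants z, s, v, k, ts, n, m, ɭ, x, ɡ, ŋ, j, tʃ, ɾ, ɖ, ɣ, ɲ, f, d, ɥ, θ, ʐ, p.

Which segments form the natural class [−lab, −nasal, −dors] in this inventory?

First, the [−labial] segments are /z, s, k, ts, n, ɭ, x, ɡ, ŋ, j, tʃ, ɾ, ɖ, ɣ, ɲ, d, θ, ʐ/.
Of those, [−nasal] gives /z, s, k, ts, ɭ, x, ɡ, j, tʃ, ɾ, ɖ, ɣ, d, θ, ʐ/.
Then [−dorsal] leaves /z, s, ts, ɭ, tʃ, ɾ, ɖ, d, θ, ʐ/.

z, s, ts, ɭ, tʃ, ɾ, ɖ, d, θ, ʐ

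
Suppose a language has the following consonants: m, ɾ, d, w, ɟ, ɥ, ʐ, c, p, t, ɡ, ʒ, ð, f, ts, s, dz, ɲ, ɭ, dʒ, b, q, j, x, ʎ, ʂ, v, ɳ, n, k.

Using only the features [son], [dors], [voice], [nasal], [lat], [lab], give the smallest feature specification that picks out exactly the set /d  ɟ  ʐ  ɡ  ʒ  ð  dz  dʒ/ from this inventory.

The class [−sonorant], [+voice], [−labial] has exactly /d, ɟ, ʐ, ɡ, ʒ, ð, dz, dʒ/ as its extension in this inventory. No smaller conjunction from the listed features achieves this: [+voice, −labial] alone would also admit /ɾ, ɲ, ɭ, j, …/; [−sonorant, −labial] alone would also admit /c, t, ts, s, …/; [−sonorant, +voice] alone would also admit /b, v/; and checking the remaining two-feature bundles turns up none with this extension.

[−son, +voice, −lab]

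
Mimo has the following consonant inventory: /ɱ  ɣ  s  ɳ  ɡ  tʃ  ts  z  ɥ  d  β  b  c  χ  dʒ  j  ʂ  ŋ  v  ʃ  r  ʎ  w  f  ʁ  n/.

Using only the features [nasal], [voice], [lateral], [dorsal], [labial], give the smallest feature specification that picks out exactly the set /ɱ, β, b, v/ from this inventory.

The class [+voice], [+labial], [−dorsal] has exactly /ɱ, β, b, v/ as its extension in this inventory. No smaller conjunction from the listed features achieves this: [+labial, −dorsal] alone would also admit /f/; [+voice, −dorsal] alone would also admit /ɳ, z, d, dʒ, …/; [+voice, +labial] alone would also admit /ɥ, w/; and checking the remaining two-feature bundles turns up none with this extension.

[+voice, +labial, −dorsal]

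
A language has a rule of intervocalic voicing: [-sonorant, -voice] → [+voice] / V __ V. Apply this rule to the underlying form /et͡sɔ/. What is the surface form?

/t͡s/ satisfies [-sonorant, -voice] and sits in V __ V. The [+voice] counterpart of the voiceless alveolar affricate is /d͡z/. Other segments in /et͡sɔ/ either fail the structural description or are not in the environment, so the surface form is [ed͡zɔ].

[ed͡zɔ]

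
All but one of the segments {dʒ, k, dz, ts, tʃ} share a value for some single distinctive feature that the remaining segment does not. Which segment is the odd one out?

k

/dʒ, dz, tʃ, ts/ are all [+delayed release], but /k/ (voiceless velar stop) is [−delayed release]. No other single segment can be removed to leave a set sharing one feature value that the removed segment lacks, so /k/ is the odd one out.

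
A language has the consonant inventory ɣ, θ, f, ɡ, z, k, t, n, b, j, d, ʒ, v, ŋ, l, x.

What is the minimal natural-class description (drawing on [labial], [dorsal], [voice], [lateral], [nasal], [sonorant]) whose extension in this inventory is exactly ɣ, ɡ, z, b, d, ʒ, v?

[−sonorant, +voice]

Every target segment is [−sonorant], [+voice]; each remaining inventory member fails at least one of these. Each conjunct is needed — [+voice] alone would also admit /n, j, ŋ, l/; [−sonorant] alone would also admit /θ, f, k, t, …/ — and no other single listed feature has exactly this extension, so two is the minimum.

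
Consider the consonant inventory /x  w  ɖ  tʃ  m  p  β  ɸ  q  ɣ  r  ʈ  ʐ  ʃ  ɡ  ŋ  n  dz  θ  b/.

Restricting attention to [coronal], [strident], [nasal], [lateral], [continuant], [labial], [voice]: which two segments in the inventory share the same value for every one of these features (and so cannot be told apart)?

β, w

Both /β/ and /w/ are [-coronal], [-strident], [-nasal], [-lateral], [+continuant], [+labial], [+voice]. Since the list omits [sonorant], [round] and [dorsal] — which do distinguish the voiced bilabial fricative from the labial-velar glide — this pair collapses; all other pairs remain distinct.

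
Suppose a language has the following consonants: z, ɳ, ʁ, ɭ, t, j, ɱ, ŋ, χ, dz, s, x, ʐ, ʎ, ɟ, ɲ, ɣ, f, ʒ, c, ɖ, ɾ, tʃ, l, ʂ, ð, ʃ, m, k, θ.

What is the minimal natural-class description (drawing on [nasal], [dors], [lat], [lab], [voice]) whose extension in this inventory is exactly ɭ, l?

Every target segment is [+lateral], [-dorsal]; each remaining inventory member fails at least one of these. Each conjunct is needed — [-dorsal] alone would also admit /z, ɳ, t, ɱ, …/; [+lateral] alone would also admit /ʎ/ — and no other single listed feature has exactly this extension, so two is the minimum.

[+lat, -dors]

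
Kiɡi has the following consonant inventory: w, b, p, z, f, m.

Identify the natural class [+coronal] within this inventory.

The feature [coronal] marks segments articulated with the tongue front (tip or blade). In this inventory /z/ has that property, so it is [+coronal]; /w, b, p, f, m/ are [−coronal].

z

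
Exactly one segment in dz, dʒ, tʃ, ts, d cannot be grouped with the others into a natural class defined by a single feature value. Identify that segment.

The remaining segments after removing /d/ share [+delayed release]; /d/ (voiced alveolar stop) is [-delayed release]. For every other candidate removal, the leftover set fails to share any single feature value that the removed segment lacks.

d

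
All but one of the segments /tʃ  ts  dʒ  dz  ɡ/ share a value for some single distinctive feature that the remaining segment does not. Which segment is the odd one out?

[delayed release] (equivalently [strident], [coronal], [dorsal]) groups all but one: /tʃ, dz, ts, dʒ/ share [+delayed release] while /ɡ/ (voiced velar stop) alone is [−delayed release]. Removing any other segment would not leave a single-feature class that excludes it.

ɡ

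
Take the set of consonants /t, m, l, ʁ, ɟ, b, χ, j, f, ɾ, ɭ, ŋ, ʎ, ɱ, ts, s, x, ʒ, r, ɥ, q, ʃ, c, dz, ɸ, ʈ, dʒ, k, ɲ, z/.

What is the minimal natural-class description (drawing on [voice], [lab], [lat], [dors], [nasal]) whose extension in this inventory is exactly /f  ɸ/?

/f, ɸ/ are all [−voice], [+labial], and no other segment in the inventory matches both values. Dropping any one of them over-generates: [+labial] alone would also admit /m, b, ɱ, ɥ/; [−voice] alone would also admit /t, χ, ts, s, …/. No other single listed feature picks out exactly this set either, so fewer than two features will not do.

[−voice, +lab]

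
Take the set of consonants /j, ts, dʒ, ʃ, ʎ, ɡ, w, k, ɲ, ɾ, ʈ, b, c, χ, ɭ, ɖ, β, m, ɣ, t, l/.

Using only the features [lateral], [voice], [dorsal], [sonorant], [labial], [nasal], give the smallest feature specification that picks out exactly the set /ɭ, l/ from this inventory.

[+lateral, −dorsal]

/ɭ, l/ are all [+lateral], [−dorsal], and no other segment in the inventory matches both values. Dropping any one of them over-generates: [−dorsal] alone would also admit /ts, dʒ, ʃ, ɾ, …/; [+lateral] alone would also admit /ʎ/. No other single listed feature picks out exactly this set either, so fewer than two features will not do.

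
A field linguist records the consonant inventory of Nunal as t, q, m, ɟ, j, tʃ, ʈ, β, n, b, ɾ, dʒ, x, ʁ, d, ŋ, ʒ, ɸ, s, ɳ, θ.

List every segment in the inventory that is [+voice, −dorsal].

m, β, n, b, ɾ, dʒ, d, ʒ, ɳ

Checking each segment against [+voice], [−dorsal]: /m/ (bilabial nasal), /β/ (voiced bilabial fricative), /n/ (alveolar nasal), /b/ (voiced bilabial stop), /ɾ/ (alveolar tap), /dʒ/ (voiced postalveolar affricate), among others, satisfy every feature; every other segment in the inventory fails at least one.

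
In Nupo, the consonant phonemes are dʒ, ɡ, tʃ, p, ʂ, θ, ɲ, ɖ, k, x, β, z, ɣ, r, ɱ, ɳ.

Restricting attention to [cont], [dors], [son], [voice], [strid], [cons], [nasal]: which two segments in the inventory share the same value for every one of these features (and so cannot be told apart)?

ɱ, ɳ

Both /ɱ/ and /ɳ/ are [−continuant], [−dorsal], [+sonorant], [+voice], [−strident], [+consonantal], [+nasal]. Since the list omits [labial] and [coronal] — which do distinguish the labiodental nasal from the retroflex nasal — this pair collapses; all other pairs remain distinct.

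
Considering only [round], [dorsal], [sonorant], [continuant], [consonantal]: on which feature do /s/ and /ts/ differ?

/s/ is the voiceless alveolar fricative and /ts/ is the voiceless alveolar affricate. Both are [−round], [−dorsal], [−sonorant], [+consonantal]. /s/ is [+continuant] while /ts/ is [−continuant], so the distinguishing feature is [continuant].

[continuant]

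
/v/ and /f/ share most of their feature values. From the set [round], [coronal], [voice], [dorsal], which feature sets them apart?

The two segments share [−round], [−coronal], [−dorsal]. The only feature from the list on which they differ: /v/ is [+voice] while /f/ is [−voice].

[voice]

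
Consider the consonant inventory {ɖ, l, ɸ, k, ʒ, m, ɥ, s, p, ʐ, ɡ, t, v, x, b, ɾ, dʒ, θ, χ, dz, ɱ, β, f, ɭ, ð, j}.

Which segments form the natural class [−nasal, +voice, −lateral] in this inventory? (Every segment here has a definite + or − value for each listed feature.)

Checking each segment against [−nasal], [+voice], [−lateral]: /ɖ/ (voiced retroflex stop), /ʒ/ (voiced postalveolar fricative), /ɥ/ (labial-palatal glide), /ʐ/ (voiced retroflex fricative), /ɡ/ (voiced velar stop), /v/ (voiced labiodental fricative), among others, satisfy every feature; every other segment in the inventory fails at least one.

ɖ, ʒ, ɥ, ʐ, ɡ, v, b, ɾ, dʒ, dz, β, ð, j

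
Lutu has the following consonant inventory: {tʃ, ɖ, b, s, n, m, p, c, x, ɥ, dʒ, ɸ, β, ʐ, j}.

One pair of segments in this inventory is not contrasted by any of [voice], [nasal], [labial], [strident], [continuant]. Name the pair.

/β/ (voiced bilabial fricative) and /ɥ/ (labial-palatal glide) are both [+voice], [−nasal], [+labial], [−strident], [+continuant], so none of the listed features separates them. (They do differ in [sonorant], [round] and [dorsal], which are not among the given features.) Every other pair in the inventory differs on at least one listed feature.

β, ɥ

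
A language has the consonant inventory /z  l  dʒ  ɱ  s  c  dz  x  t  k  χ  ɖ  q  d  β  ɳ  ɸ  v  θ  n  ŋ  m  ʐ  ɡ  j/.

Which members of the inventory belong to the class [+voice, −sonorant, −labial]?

Among the inventory, the [+voice] segments are /z, l, dʒ, ɱ, dz, ɖ, d, β, ɳ, v, n, ŋ, m, ʐ, ɡ, j/.
Among these, [−sonorant] gives /z, dʒ, dz, ɖ, d, β, v, ʐ, ɡ/.
Among these, [−labial] leaves /z, dʒ, dz, ɖ, d, ʐ, ɡ/.

z, dʒ, dz, ɖ, d, ʐ, ɡ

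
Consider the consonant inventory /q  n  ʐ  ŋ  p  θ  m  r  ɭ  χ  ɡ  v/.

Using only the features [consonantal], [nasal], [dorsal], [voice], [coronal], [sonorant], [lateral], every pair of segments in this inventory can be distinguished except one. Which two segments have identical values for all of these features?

χ, q

Both /χ/ and /q/ are [+consonantal], [−nasal], [+dorsal], [−voice], [−coronal], [−sonorant], [−lateral]. Since the list omits [continuant] — which does distinguish the voiceless uvular fricative from the voiceless uvular stop — this pair collapses; all other pairs remain distinct.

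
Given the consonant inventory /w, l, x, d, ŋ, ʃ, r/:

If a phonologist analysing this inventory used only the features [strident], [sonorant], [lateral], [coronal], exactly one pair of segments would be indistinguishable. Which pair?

/w/ (labial-velar glide) and /ŋ/ (velar nasal) are both [−strident], [+sonorant], [−lateral], [−coronal], so none of the listed features separates them. (They do differ in [nasal], [continuant], [labial] and [round], which are not among the given features.) Every other pair in the inventory differs on at least one listed feature.

w, ŋ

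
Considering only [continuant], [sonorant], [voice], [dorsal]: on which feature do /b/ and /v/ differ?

[continuant]

/b/ (voiced bilabial stop) and /v/ (voiced labiodental fricative) agree on [-sonorant], [+voice], [-dorsal]. They differ on [continuant] (/b/ [-], /v/ [+]).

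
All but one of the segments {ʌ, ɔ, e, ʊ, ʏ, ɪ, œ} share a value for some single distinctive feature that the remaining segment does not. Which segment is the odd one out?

e

[tense] groups all but one: /ʊ, œ, ʏ, ɔ, ɪ, ʌ/ share [−tense] while /e/ (mid front unrounded tense vowel) alone is [+tense]. Removing any other segment would not leave a single-feature class that excludes it.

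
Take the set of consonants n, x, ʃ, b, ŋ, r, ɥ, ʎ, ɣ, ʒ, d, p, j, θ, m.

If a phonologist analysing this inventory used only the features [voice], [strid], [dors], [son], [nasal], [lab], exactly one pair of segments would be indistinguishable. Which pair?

On the given features, /ʎ/ and /j/ have an identical profile: [+voice], [−strident], [+dorsal], [+sonorant], [−nasal], [−labial]. No other two segments in the inventory coincide on all 6 features. (They do differ in [lateral], which is not among the given features.)

ʎ, j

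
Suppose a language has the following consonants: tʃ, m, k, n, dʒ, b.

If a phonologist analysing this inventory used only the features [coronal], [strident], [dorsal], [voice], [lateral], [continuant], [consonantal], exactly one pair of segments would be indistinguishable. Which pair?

m, b

Both /m/ and /b/ are [−coronal], [−strident], [−dorsal], [+voice], [−lateral], [−continuant], [+consonantal]. Since the list omits [sonorant] and [nasal] — which do distinguish the bilabial nasal from the voiced bilabial stop — this pair collapses; all other pairs remain distinct.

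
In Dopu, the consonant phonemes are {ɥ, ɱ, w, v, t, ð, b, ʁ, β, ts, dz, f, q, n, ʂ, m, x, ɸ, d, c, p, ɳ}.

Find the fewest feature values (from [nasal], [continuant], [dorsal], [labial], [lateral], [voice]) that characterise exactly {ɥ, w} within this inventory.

[+labial, +dorsal]

The class [+labial], [+dorsal] has exactly /ɥ, w/ as its extension in this inventory. No smaller conjunction from the listed features achieves this: [+dorsal] alone would also admit /ʁ, q, x, c/; [+labial] alone would also admit /ɱ, v, b, β, …/; and checking the remaining single features turns up none with this extension.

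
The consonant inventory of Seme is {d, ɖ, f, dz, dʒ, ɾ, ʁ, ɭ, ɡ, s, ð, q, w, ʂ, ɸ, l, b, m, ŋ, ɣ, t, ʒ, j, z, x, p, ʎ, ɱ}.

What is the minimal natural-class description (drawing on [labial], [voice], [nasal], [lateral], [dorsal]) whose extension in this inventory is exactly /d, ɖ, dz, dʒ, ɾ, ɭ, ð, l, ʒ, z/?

[+voice, −labial, −dorsal]

/d, ɖ, dz, dʒ, ɾ, ɭ, ð, l, ʒ, z/ are all [+voice], [−labial], [−dorsal], and no other segment in the inventory matches all three values. Dropping any one of them over-generates: [−labial, −dorsal] alone would also admit /s, ʂ, t/; [+voice, −dorsal] alone would also admit /b, m, ɱ/; [+voice, −labial] alone would also admit /ʁ, ɡ, ŋ, ɣ, …/. No other combination of two listed features picks out exactly this set either, so fewer than three features will not do.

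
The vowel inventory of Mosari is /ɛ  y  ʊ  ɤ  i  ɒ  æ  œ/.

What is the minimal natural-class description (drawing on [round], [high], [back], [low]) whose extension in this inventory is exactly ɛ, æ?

[−high, −back, −round]

Every target segment is [−high], [−back], [−round]; each remaining inventory member fails at least one of these. Each conjunct is needed — [−back, −round] alone would also admit /i/; [−high, −round] alone would also admit /ɤ/; [−high, −back] alone would also admit /œ/ — and no other combination of two listed features has exactly this extension, so three is the minimum.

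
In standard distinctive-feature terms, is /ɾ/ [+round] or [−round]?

/ɾ/ is the alveolar tap. The feature [round] marks segments produced with lip rounding; /ɾ/ lacks this property, so it is [−round].

[−round]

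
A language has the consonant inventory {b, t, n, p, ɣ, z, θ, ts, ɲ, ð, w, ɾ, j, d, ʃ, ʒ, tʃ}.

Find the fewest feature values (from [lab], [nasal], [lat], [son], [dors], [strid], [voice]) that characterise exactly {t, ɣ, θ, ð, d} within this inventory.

/t, ɣ, θ, ð, d/ are all [-sonorant], [-strident], [-labial], and no other segment in the inventory matches all three values. Dropping any one of them over-generates: [-strident, -labial] alone would also admit /n, ɲ, ɾ, j/; [-sonorant, -labial] alone would also admit /z, ts, ʃ, ʒ, …/; [-sonorant, -strident] alone would also admit /b, p/. No other combination of two listed features picks out exactly this set either, so fewer than three features will not do.

[-son, -strid, -lab]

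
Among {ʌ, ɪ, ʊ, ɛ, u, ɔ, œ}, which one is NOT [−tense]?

u

Every segment except /u/ is [−tense]. /u/ (high back rounded tense vowel) is [+tense], so it is the exception.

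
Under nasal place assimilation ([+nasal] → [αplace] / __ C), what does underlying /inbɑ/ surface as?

In /inbɑ/, the nasal /n/ precedes /b/, which is [+labial]. The nasal assimilates in place, becoming the [+labial] nasal /m/. The surface form is [imbɑ].

[imbɑ]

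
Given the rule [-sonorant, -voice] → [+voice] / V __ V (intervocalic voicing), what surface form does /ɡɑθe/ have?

[ɡɑðe]

Only /θ/ occurs between two vowels (/ɑ/ __ /e/) and matches the structural description. It is a voiceless dental fricative, so [-sonorant, -voice] holds; changing it to [+voice] with all other features held fixed yields /ð/ (voiced dental fricative). No other segment meets both the structural description and the environment, so the output is [ɡɑðe].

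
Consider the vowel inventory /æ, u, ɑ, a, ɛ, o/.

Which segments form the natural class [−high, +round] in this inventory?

Among the inventory, the [−high] segments are /æ, ɑ, a, ɛ, o/.
Of those, [+round] leaves /o/.

o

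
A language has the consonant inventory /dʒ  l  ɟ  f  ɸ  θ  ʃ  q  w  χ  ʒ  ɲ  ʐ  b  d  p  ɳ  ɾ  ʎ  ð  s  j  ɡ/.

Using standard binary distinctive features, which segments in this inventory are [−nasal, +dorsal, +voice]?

Checking each segment against [−nasal], [+dorsal], [+voice]: /ɟ/ (voiced palatal stop), /w/ (labial-velar glide), /ʎ/ (palatal lateral approximant), /j/ (palatal glide), /ɡ/ (voiced velar stop) satisfy every feature; every other segment in the inventory fails at least one.

ɟ, w, ʎ, j, ɡ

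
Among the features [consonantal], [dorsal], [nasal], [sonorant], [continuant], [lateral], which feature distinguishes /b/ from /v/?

[continuant]

The two segments share [+consonantal], [−dorsal], [−nasal], [−sonorant], [−lateral]. The only feature from the list on which they differ: /b/ is [−continuant] while /v/ is [+continuant].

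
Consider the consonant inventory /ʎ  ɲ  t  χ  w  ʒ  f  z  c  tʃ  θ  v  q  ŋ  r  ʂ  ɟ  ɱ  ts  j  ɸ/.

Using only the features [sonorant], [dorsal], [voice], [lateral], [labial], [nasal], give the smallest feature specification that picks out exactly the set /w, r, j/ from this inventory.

Every target segment is [+sonorant], [−nasal], [−lateral]; each remaining inventory member fails at least one of these. Each conjunct is needed — [−nasal, −lateral] alone would also admit /t, χ, ʒ, f, …/; [+sonorant, −lateral] alone would also admit /ɲ, ŋ, ɱ/; [+sonorant, −nasal] alone would also admit /ʎ/ — and no other combination of two listed features has exactly this extension, so three is the minimum.

[+sonorant, −nasal, −lateral]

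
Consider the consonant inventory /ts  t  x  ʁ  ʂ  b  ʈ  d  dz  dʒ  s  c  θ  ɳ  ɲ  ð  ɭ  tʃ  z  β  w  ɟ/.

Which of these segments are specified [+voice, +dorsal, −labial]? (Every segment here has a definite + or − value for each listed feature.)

Eliminate segments failing any feature: /ts, t, x, ʂ, ʈ, s, c, θ, tʃ/ are [−voice]; /b, d, dz, dʒ, ɳ, ð, ɭ, z, β/ are [−dorsal]; /w/ is [+labial]. The remaining /ʁ, ɲ, ɟ/ satisfy [+voice], [+dorsal], [−labial].

ʁ, ɲ, ɟ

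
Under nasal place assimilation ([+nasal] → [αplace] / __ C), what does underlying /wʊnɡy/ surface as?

The only nasal preceding a consonant is /n/ before /ɡ/. /ɡ/ is [+dorsal], so /n/ → /ŋ/, giving [wʊŋɡy].

[wʊŋɡy]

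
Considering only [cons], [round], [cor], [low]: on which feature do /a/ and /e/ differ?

/a/ is the low unrounded vowel and /e/ is the mid front unrounded tense vowel. Both are [-consonantal], [-round], [-coronal]. /a/ is [+low] while /e/ is [-low], so the distinguishing feature is [low].

[low]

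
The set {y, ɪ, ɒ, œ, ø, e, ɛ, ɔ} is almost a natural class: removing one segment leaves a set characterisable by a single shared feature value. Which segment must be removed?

ɒ

/y, ø, ɔ, œ, ɪ, ɛ, e/ are all [−low], but /ɒ/ (low back rounded vowel) is [+low]. No other single segment can be removed to leave a set sharing one feature value that the removed segment lacks, so /ɒ/ is the odd one out.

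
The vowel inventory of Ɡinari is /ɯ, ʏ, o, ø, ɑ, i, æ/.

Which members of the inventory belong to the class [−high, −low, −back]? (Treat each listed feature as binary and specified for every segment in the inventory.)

ø

Eliminate segments failing any feature: /ɯ, ʏ, i/ are [+high]; /o/ is [+back]; /ɑ, æ/ are [+low]. The remaining /ø/ satisfy [−high], [−low], [−back].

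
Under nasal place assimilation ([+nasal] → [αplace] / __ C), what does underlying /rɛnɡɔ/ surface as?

/n/ sits before the [+dorsal] consonant /ɡ/, so it takes on [+dorsal] and surfaces as /ŋ/. The rest of the form is unaffected: [rɛŋɡɔ].

[rɛŋɡɔ]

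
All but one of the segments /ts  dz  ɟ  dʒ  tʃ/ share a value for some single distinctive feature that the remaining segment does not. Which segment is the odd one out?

[delayed release] (equivalently [strident], [dorsal]) groups all but one: /ts, dʒ, tʃ, dz/ share [+delayed release] while /ɟ/ (voiced palatal stop) alone is [−delayed release]. Removing any other segment would not leave a single-feature class that excludes it.

ɟ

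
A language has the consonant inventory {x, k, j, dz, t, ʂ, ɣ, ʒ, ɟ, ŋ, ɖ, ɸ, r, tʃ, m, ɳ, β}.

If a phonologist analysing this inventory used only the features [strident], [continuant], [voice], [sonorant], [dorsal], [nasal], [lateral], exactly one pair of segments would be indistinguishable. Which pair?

ɳ, m

/ɳ/ (retroflex nasal) and /m/ (bilabial nasal) are both [-strident], [-continuant], [+voice], [+sonorant], [-dorsal], [+nasal], [-lateral], so none of the listed features separates them. (They do differ in [labial] and [coronal], which are not among the given features.) Every other pair in the inventory differs on at least one listed feature.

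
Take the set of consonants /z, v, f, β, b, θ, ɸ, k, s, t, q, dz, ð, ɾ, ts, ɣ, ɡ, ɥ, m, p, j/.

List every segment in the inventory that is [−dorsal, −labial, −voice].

Among the inventory, the [−dorsal] segments are /z, v, f, β, b, θ, ɸ, s, t, dz, ð, ɾ, ts, m, p/.
Among these, [−labial] gives /z, θ, s, t, dz, ð, ɾ, ts/.
Within that set, [−voice] leaves /θ, s, t, ts/.

θ, s, t, ts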